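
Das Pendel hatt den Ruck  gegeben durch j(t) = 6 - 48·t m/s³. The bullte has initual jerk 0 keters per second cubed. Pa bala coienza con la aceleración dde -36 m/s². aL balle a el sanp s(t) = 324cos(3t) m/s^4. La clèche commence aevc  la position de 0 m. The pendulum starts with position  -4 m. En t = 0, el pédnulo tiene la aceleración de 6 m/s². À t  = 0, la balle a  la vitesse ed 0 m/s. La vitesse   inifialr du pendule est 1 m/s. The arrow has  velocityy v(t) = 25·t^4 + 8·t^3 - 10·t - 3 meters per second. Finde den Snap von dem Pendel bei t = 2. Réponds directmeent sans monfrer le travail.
Bei t = 2, s = -48.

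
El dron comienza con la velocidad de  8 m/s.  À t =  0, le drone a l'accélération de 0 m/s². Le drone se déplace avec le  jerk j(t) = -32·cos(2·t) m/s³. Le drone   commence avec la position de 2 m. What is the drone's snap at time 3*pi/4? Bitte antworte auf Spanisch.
Partiendo de la sacudida j(t) = -32·cos(2·t), tomamos 1 derivada. Tomando d/dt de j(t), encontramos s(t) = 64·sin(2·t). De la ecuación del snap s(t) = 64·sin(2·t), sustituimos t = 3*pi/4 para obtener s = -64.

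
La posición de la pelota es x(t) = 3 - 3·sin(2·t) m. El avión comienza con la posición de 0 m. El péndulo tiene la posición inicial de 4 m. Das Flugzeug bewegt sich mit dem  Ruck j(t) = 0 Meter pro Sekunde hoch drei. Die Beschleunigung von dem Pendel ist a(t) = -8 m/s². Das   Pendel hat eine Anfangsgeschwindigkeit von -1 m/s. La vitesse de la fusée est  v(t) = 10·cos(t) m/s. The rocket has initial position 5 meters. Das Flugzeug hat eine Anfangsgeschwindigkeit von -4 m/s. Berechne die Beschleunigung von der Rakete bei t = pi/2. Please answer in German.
Ausgehend von der Geschwindigkeit v(t) = 10·cos(t), nehmen wir 1 Ableitung. Die Ableitung von der Geschwindigkeit ergibt die Beschleunigung: a(t) = -10·sin(t). Wir haben die Beschleunigung a(t) = -10·sin(t). Durch Einsetzen von t = pi/2: a(pi/2) = -10.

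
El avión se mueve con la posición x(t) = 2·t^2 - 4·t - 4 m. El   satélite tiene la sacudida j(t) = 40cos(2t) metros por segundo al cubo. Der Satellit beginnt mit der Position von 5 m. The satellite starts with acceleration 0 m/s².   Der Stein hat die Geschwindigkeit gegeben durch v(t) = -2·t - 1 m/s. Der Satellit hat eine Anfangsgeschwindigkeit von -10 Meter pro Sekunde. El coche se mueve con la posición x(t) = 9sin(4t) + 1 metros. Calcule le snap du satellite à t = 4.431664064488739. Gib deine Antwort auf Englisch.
To solve this, we need to take 1 derivative of our jerk equation j(t) = 40·cos(2·t). Differentiating jerk, we get snap: s(t) = -80·sin(2·t). From the given snap equation s(t) = -80·sin(2·t), we substitute t = 4.431664064488739 to get s = -42.5931213285195.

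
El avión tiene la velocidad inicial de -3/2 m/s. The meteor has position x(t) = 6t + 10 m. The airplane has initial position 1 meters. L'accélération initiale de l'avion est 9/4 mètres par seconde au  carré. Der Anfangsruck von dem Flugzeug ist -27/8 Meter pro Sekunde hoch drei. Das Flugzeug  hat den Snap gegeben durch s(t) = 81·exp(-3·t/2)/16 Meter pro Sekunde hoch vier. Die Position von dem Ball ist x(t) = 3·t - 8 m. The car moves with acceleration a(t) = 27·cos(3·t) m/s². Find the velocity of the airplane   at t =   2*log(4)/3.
Starting from snap s(t) = 81·exp(-3·t/2)/16, we take 3 integrals. The antiderivative of snap is jerk. Using j(0) = -27/8, we get j(t) = -27·exp(-3·t/2)/8. The antiderivative of jerk is acceleration. Using a(0) = 9/4, we get a(t) = 9·exp(-3·t/2)/4. Taking ∫a(t)dt and applying v(0) = -3/2, we find v(t) = -3·exp(-3·t/2)/2. We have velocity v(t) = -3·exp(-3·t/2)/2. Substituting t = 2*log(4)/3: v(2*log(4)/3) = -3/8.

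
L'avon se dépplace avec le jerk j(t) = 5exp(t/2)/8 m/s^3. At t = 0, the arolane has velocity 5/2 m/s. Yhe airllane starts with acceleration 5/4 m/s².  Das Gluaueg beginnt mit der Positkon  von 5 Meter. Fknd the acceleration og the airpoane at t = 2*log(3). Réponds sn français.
Nous devons trouver l'intégrale de notre équation du jerk j(t) = 5·exp(t/2)/8 1 fois. La primitive du jerk est l'accélération. En utilisant a(0) = 5/4, nous obtenons a(t) = 5·exp(t/2)/4. En utilisant a(t) = 5·exp(t/2)/4 et en substituant t = 2*log(3), nous trouvons a = 15/4.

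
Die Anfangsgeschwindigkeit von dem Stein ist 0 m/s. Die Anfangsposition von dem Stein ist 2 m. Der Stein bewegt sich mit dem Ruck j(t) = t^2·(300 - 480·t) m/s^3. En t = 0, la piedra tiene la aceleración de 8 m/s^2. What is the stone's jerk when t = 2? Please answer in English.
We have jerk j(t) = t^2·(300 - 480·t). Substituting t = 2: j(2) = -2640.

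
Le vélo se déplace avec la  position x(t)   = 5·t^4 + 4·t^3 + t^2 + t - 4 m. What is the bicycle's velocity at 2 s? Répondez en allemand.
Wir müssen unsere Gleichung für die Position x(t) = 5·t^4 + 4·t^3 + t^2 + t - 4 1-mal ableiten. Mit d/dt von x(t) finden wir v(t) = 20·t^3 + 12·t^2 + 2·t + 1. Mit v(t) = 20·t^3 + 12·t^2 + 2·t + 1 und Einsetzen von t = 2, finden wir v = 213.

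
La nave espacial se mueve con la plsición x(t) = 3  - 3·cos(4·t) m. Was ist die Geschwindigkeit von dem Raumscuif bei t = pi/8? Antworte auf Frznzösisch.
En partant de la position x(t) = 3 - 3·cos(4·t), nous prenons 1 dérivée. En prenant d/dt de x(t), nous trouvons v(t) = 12·sin(4·t). De l'équation de la vitesse v(t) = 12·sin(4·t), nous substituons t = pi/8 pour obtenir v = 12.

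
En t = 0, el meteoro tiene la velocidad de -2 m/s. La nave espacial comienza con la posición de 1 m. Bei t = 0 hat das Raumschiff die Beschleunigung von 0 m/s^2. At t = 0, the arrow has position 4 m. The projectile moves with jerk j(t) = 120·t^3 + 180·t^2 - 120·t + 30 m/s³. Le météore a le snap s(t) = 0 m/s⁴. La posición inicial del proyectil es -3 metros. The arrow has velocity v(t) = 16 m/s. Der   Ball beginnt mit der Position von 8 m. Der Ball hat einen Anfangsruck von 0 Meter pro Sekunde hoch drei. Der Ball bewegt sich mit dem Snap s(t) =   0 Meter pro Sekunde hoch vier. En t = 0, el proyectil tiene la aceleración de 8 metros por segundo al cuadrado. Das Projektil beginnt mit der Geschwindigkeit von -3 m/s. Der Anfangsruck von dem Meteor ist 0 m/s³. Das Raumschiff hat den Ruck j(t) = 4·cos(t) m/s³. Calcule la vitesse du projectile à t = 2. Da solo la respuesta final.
v(2) = 345.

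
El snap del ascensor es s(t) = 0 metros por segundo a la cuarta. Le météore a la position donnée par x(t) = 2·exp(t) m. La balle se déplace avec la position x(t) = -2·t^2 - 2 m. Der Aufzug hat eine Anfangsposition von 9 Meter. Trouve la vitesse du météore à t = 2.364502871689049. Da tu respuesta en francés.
En partant de la position x(t) = 2·exp(t), nous prenons 1 dérivée. En prenant d/dt de x(t), nous trouvons v(t) = 2·exp(t). En utilisant v(t) = 2·exp(t) et en substituant t = 2.364502871689049, nous trouvons v = 21.2774973590372.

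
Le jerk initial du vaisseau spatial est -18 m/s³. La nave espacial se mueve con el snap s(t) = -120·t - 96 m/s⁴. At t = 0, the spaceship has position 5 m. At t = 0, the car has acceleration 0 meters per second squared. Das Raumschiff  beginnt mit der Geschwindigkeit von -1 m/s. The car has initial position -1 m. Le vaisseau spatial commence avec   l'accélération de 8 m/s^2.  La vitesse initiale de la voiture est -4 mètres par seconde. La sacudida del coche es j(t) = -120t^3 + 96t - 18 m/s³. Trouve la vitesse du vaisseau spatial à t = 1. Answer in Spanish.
Necesitamos integrar nuestra ecuación del snap s(t) = -120·t - 96 3 veces. Tomando ∫s(t)dt y aplicando j(0) = -18, encontramos j(t) = -60·t^2 - 96·t - 18. La integral de la sacudida, con a(0) = 8, da la aceleración: a(t) = -20·t^3 - 48·t^2 - 18·t + 8. Tomando ∫a(t)dt y aplicando v(0) = -1, encontramos v(t) = -5·t^4 - 16·t^3 - 9·t^2 + 8·t - 1. Tenemos la velocidad v(t) = -5·t^4 - 16·t^3 - 9·t^2 + 8·t - 1. Sustituyendo t = 1: v(1) = -23.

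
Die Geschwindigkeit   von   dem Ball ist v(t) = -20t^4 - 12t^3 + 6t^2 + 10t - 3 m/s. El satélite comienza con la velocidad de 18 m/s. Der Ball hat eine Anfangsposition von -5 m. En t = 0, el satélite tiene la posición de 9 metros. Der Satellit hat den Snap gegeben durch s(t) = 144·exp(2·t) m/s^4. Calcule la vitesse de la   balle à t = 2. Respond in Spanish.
Tenemos la velocidad v(t) = -20·t^4 - 12·t^3 + 6·t^2 + 10·t - 3. Sustituyendo t = 2: v(2) = -375.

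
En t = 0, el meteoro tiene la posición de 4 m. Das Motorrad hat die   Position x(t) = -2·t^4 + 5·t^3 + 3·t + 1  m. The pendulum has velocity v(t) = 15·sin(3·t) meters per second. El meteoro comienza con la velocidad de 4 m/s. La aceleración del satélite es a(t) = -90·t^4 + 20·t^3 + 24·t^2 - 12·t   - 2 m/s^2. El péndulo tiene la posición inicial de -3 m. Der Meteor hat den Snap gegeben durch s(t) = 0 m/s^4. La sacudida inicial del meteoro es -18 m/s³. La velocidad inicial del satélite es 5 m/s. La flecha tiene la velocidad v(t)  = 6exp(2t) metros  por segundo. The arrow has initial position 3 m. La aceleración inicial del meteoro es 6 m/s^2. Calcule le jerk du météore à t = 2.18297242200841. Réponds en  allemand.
Wir müssen die Stammfunktion unserer Gleichung für den Snap s(t) = 0 1-mal finden. Die Stammfunktion von dem Snap, mit j(0) = -18, ergibt den Ruck: j(t) = -18. Aus der Gleichung für den Ruck j(t) = -18, setzen wir t = 2.18297242200841 ein und erhalten j = -18.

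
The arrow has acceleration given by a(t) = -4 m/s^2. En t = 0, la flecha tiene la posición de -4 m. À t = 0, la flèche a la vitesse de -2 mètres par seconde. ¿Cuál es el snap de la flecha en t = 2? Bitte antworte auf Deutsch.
Wir müssen unsere Gleichung für die Beschleunigung a(t) = -4 2-mal ableiten. Die Ableitung von der Beschleunigung ergibt den Ruck: j(t) = 0. Die Ableitung von dem Ruck ergibt den Snap: s(t) = 0. Aus der Gleichung für den Snap s(t) = 0, setzen wir t = 2 ein und erhalten s = 0.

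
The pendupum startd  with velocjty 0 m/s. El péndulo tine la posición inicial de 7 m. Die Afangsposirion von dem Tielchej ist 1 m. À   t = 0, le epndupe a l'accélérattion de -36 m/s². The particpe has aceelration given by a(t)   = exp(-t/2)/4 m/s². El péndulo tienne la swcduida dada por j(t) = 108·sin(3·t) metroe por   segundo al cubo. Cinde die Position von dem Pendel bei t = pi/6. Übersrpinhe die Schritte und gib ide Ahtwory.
Die Antwort ist 3.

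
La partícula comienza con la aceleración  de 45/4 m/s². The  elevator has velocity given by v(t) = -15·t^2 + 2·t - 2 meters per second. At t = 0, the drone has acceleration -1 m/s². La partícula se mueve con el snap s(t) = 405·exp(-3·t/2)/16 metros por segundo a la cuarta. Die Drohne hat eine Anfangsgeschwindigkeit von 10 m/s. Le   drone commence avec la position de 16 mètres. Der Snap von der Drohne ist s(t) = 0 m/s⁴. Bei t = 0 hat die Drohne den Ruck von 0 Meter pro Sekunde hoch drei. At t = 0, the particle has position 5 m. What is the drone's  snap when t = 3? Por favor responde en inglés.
Using s(t) = 0 and substituting t = 3, we find s = 0.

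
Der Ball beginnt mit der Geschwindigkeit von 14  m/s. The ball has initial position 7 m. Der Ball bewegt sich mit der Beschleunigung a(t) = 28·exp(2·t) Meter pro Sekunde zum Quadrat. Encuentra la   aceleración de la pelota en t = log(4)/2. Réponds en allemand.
Aus der Gleichung für die Beschleunigung a(t) = 28·exp(2·t), setzen wir t = log(4)/2 ein und erhalten a = 112.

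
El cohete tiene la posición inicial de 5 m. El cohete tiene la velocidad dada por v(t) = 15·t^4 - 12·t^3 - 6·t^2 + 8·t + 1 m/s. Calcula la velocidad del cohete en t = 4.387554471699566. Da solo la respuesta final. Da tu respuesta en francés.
v(4.387554471699566) = 4465.84193495996.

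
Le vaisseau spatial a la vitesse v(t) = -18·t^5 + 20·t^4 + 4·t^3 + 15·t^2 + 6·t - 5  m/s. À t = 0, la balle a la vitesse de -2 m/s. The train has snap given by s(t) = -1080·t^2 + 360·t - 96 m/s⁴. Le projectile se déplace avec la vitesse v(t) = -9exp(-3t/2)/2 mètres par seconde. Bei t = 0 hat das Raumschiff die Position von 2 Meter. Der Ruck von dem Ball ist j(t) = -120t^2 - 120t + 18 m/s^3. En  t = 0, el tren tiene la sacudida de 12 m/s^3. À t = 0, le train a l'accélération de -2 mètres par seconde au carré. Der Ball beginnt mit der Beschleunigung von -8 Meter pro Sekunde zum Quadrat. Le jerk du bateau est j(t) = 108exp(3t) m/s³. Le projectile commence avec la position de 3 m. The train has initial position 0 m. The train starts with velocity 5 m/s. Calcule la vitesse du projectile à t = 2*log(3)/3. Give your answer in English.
From the given velocity equation v(t) = -9·exp(-3·t/2)/2, we substitute t = 2*log(3)/3 to get v = -3/2.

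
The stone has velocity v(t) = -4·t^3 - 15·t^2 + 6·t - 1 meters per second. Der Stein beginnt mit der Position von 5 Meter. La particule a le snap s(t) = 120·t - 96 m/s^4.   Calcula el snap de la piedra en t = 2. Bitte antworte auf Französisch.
Nous devons dériver notre équation de la vitesse v(t) = -4·t^3 - 15·t^2 + 6·t - 1 3 fois. La dérivée de la vitesse donne l'accélération: a(t) = -12·t^2 - 30·t + 6. En prenant d/dt de a(t), nous trouvons j(t) = -24·t - 30. En prenant d/dt de j(t), nous trouvons s(t) = -24. Nous avons le snap s(t) = -24. En substituant t = 2: s(2) = -24.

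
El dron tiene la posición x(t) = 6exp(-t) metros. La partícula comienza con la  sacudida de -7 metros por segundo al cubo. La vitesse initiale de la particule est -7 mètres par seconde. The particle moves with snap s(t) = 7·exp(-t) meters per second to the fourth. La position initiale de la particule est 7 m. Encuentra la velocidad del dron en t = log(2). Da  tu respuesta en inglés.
We must differentiate our position equation x(t) = 6·exp(-t) 1 time. Taking d/dt of x(t), we find v(t) = -6·exp(-t). From the given velocity equation v(t) = -6·exp(-t), we substitute t = log(2) to get v = -3.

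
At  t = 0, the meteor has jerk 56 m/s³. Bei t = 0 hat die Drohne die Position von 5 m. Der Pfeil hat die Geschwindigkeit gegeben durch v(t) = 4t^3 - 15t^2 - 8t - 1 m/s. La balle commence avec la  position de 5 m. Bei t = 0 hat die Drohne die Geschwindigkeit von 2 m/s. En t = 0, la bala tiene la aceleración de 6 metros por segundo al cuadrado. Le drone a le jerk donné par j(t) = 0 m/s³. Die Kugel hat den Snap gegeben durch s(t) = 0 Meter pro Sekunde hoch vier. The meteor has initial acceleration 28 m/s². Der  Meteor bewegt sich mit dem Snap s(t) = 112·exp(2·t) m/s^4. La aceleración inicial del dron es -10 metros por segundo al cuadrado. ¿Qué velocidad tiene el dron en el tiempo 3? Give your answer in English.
Starting from jerk j(t) = 0, we take 2 integrals. Finding the antiderivative of j(t) and using a(0) = -10: a(t) = -10. Taking ∫a(t)dt and applying v(0) = 2, we find v(t) = 2 - 10·t. Using v(t) = 2 - 10·t and substituting t = 3, we find v = -28.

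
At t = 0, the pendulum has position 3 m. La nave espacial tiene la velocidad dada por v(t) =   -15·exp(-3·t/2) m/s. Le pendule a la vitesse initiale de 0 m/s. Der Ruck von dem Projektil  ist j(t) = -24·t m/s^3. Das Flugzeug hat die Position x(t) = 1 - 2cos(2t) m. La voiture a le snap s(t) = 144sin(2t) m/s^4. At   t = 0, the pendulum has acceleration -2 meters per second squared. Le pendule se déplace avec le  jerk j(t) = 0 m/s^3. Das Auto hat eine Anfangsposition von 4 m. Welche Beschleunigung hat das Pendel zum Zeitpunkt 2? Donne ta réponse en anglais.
We must find the integral of our jerk equation j(t) = 0 1 time. Integrating jerk and using the initial condition a(0) = -2, we get a(t) = -2. Using a(t) = -2 and substituting t = 2, we find a = -2.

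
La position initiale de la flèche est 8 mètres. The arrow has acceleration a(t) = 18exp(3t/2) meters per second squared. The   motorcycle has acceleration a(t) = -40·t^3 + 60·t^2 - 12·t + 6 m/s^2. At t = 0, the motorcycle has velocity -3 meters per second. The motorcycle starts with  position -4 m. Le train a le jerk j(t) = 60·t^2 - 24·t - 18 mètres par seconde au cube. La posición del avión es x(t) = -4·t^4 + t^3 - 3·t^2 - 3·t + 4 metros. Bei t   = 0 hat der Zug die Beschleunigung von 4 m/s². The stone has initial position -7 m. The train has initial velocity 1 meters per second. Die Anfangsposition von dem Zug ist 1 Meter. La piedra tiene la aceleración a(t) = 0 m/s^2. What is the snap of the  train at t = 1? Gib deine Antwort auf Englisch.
We must differentiate our jerk equation j(t) = 60·t^2 - 24·t - 18 1 time. The derivative of jerk gives snap: s(t) = 120·t - 24. We have snap s(t) = 120·t - 24. Substituting t = 1: s(1) = 96.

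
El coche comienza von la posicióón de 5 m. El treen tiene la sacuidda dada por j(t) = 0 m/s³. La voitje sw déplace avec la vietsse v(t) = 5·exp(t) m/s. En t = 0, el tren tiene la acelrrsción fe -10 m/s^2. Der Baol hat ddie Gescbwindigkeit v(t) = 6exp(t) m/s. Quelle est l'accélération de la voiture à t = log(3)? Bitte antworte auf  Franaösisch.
Nous devons dériver notre équation de la vitesse v(t) = 5·exp(t) 1 fois. En dérivant la vitesse, nous obtenons l'accélération: a(t) = 5·exp(t). De l'équation de l'accélération a(t) = 5·exp(t), nous substituons t = log(3) pour obtenir a = 15.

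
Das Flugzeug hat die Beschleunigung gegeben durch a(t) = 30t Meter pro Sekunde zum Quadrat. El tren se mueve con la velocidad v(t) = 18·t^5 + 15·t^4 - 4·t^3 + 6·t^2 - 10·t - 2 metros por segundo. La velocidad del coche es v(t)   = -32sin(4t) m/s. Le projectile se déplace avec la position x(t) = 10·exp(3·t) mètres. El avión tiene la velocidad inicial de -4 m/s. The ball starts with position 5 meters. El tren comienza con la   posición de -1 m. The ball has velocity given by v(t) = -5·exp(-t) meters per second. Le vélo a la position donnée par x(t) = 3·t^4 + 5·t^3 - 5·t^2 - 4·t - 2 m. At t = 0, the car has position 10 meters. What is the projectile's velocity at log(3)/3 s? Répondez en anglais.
We must differentiate our position equation x(t) = 10·exp(3·t) 1 time. Differentiating position, we get velocity: v(t) = 30·exp(3·t). We have velocity v(t) = 30·exp(3·t). Substituting t = log(3)/3: v(log(3)/3) = 90.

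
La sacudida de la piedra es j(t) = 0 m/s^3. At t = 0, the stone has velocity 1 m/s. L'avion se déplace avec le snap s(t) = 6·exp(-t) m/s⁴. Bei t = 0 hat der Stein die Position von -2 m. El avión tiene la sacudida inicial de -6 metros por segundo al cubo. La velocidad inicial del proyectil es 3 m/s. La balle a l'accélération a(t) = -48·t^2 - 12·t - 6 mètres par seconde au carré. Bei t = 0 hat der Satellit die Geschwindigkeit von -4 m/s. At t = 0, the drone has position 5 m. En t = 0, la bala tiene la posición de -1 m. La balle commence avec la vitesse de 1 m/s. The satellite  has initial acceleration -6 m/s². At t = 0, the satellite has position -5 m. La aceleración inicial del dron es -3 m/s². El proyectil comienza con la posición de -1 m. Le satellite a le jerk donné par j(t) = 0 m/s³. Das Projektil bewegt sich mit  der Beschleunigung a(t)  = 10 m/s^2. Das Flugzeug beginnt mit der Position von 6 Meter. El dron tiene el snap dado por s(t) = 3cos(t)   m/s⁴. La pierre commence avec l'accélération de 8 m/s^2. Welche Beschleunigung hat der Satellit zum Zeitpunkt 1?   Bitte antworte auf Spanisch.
Partiendo de la sacudida j(t) = 0, tomamos 1 antiderivada. La antiderivada de la sacudida es la aceleración. Usando a(0) = -6, obtenemos a(t) = -6. De la ecuación de la aceleración a(t) = -6, sustituimos t = 1 para obtener a = -6.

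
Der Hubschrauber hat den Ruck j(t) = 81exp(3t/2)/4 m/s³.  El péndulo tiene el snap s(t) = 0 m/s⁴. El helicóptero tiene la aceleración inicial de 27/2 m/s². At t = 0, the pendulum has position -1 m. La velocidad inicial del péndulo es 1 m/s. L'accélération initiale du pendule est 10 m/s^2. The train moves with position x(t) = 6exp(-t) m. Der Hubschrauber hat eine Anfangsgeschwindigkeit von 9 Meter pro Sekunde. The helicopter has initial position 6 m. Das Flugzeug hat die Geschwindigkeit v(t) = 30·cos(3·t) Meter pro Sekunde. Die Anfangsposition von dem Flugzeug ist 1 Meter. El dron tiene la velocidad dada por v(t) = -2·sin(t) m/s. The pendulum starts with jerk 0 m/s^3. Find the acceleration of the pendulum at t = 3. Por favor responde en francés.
Nous devons intégrer notre équation du snap s(t) = 0 2 fois. La primitive du snap, avec j(0) = 0, donne le jerk: j(t) = 0. En prenant ∫j(t)dt et en appliquant a(0) = 10, nous trouvons a(t) = 10. De l'équation de l'accélération a(t) = 10, nous substituons t = 3 pour obtenir a = 10.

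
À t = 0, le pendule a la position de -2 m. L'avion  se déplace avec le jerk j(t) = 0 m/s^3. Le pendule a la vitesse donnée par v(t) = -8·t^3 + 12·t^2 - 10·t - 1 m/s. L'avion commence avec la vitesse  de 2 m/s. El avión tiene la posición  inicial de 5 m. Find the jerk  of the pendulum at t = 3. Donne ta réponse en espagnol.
Partiendo de la velocidad v(t) = -8·t^3 + 12·t^2 - 10·t - 1, tomamos 2 derivadas. La derivada de la velocidad da la aceleración: a(t) = -24·t^2 + 24·t - 10. Derivando la aceleración, obtenemos la sacudida: j(t) = 24 - 48·t. De la ecuación de la sacudida j(t) = 24 - 48·t, sustituimos t = 3 para obtener j = -120.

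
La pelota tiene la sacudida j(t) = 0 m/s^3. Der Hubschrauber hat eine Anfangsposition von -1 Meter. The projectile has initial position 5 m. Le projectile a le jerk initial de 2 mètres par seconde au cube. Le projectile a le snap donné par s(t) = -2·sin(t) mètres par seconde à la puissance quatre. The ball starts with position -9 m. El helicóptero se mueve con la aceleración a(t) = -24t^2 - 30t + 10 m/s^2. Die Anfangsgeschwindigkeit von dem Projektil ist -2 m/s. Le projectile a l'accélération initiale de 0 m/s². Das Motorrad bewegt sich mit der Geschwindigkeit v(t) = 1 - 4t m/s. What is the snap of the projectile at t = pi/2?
Using s(t) = -2·sin(t) and substituting t = pi/2, we find s = -2.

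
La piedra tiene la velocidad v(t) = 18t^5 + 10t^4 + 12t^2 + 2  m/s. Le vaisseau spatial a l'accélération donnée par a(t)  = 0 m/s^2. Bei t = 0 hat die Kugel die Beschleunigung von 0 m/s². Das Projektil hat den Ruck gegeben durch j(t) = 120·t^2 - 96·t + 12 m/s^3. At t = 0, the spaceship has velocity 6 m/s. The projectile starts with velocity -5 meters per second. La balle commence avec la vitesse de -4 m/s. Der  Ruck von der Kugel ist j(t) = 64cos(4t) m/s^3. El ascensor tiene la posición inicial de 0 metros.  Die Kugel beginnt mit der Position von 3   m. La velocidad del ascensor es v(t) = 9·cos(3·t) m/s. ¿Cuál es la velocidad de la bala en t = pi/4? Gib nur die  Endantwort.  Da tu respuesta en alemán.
Bei t = pi/4, v = 4.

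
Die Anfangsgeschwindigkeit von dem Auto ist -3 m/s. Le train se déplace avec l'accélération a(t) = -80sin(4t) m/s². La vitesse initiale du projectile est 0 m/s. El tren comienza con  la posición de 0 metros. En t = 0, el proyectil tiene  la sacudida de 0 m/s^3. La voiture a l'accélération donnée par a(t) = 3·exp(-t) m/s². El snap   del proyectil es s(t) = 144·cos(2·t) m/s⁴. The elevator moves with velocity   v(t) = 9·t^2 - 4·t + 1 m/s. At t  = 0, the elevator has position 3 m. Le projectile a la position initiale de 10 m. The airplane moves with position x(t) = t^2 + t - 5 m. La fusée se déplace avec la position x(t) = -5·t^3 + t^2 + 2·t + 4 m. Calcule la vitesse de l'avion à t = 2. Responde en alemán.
Um dies zu lösen, müssen wir 1 Ableitung unserer Gleichung für die Position x(t) = t^2 + t - 5 nehmen. Durch Ableiten von der Position erhalten wir die Geschwindigkeit: v(t) = 2·t + 1. Mit v(t) = 2·t + 1 und Einsetzen von t = 2, finden wir v = 5.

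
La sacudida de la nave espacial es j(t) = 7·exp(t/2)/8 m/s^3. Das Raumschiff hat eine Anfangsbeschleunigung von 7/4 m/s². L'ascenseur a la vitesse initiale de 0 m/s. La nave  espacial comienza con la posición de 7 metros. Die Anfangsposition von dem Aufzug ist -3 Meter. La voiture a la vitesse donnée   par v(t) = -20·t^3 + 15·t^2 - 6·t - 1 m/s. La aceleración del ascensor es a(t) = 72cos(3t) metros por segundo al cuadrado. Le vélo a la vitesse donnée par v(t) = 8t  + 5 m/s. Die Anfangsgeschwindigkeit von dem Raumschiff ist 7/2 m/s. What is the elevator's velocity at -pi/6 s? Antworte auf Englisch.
Starting from acceleration a(t) = 72·cos(3·t), we take 1 integral. Taking ∫a(t)dt and applying v(0) = 0, we find v(t) = 24·sin(3·t). Using v(t) = 24·sin(3·t) and substituting t = -pi/6, we find v = -24.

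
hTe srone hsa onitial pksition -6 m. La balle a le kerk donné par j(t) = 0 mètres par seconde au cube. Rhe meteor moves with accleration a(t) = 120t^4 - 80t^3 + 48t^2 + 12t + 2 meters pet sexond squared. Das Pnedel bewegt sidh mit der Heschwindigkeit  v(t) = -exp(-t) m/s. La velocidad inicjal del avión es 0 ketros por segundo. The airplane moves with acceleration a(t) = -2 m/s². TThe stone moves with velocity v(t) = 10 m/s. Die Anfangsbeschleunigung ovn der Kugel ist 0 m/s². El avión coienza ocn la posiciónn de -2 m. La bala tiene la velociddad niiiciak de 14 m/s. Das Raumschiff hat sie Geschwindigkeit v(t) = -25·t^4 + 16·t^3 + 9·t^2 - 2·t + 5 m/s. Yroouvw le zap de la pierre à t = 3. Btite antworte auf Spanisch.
Debemos derivar nuestra ecuación de la velocidad v(t) = 10 3 veces. La derivada de la velocidad da la aceleración: a(t) = 0. La derivada de la aceleración da la sacudida: j(t) = 0. Tomando d/dt de j(t), encontramos s(t) = 0. Tenemos el snap s(t) = 0. Sustituyendo t = 3: s(3) = 0.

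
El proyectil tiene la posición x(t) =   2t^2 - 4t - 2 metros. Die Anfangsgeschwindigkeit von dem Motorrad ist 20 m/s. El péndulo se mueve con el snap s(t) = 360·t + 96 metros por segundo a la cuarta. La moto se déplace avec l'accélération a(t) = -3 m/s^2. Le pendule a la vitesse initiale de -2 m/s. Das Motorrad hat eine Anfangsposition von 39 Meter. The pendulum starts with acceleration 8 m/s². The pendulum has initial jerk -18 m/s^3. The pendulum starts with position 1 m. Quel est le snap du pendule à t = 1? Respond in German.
Aus der Gleichung für den Snap s(t) = 360·t + 96, setzen wir t = 1 ein und erhalten s = 456.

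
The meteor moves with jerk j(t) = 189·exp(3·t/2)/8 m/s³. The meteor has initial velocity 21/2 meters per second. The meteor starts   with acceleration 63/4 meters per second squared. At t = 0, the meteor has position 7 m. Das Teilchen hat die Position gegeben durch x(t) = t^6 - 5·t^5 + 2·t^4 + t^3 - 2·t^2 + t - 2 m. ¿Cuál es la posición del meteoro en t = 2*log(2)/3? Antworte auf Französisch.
Pour résoudre ceci, nous devons prendre 3 primitives de notre équation du jerk j(t) = 189·exp(3·t/2)/8. En prenant ∫j(t)dt et en appliquant a(0) = 63/4, nous trouvons a(t) = 63·exp(3·t/2)/4. En prenant ∫a(t)dt et en appliquant v(0) = 21/2, nous trouvons v(t) = 21·exp(3·t/2)/2. L'intégrale de la vitesse est la position. En utilisant x(0) = 7, nous obtenons x(t) = 7·exp(3·t/2). De l'équation de la position x(t) = 7·exp(3·t/2), nous substituons t = 2*log(2)/3 pour obtenir x = 14.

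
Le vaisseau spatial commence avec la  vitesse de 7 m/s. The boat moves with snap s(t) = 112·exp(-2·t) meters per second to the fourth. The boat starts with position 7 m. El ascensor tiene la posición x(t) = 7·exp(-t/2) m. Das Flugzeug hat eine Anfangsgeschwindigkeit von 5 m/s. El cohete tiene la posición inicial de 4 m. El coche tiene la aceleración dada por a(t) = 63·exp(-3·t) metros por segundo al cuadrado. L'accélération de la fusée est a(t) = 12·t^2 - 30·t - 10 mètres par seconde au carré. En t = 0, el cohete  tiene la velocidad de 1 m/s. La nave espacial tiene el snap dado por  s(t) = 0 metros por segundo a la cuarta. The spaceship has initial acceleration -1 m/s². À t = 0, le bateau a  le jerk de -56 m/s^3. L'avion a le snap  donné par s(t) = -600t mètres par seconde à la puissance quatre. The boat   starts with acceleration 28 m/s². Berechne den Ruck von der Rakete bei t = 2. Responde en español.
Debemos derivar nuestra ecuación de la aceleración a(t) = 12·t^2 - 30·t - 10 1 vez. La derivada de la aceleración da la sacudida: j(t) = 24·t - 30. De la ecuación de la sacudida j(t) = 24·t - 30, sustituimos t = 2 para obtener j = 18.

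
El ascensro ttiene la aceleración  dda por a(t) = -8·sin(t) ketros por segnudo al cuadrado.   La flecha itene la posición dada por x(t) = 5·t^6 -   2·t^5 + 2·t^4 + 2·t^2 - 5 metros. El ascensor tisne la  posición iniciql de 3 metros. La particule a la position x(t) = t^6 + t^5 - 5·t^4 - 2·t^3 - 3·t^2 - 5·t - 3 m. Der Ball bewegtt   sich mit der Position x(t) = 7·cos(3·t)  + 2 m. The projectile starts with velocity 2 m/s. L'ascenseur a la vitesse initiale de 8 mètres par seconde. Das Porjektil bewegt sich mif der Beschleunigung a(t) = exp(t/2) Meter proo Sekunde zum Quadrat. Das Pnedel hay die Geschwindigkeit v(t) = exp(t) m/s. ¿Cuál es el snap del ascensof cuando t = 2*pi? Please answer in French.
Pour résoudre ceci, nous devons prendre 2 dérivées de notre équation de l'accélération a(t) = -8·sin(t). En prenant d/dt de a(t), nous trouvons j(t) = -8·cos(t). La dérivée du jerk donne le snap: s(t) = 8·sin(t). De l'équation du snap s(t) = 8·sin(t), nous substituons t = 2*pi pour obtenir s = 0.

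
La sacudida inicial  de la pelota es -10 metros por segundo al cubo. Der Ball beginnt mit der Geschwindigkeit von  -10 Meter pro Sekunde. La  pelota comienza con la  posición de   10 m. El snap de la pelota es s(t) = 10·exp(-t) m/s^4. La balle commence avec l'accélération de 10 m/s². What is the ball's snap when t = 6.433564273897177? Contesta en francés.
En utilisant s(t) = 10·exp(-t) et en substituant t = 6.433564273897177, nous trouvons s = 0.0160671384823559.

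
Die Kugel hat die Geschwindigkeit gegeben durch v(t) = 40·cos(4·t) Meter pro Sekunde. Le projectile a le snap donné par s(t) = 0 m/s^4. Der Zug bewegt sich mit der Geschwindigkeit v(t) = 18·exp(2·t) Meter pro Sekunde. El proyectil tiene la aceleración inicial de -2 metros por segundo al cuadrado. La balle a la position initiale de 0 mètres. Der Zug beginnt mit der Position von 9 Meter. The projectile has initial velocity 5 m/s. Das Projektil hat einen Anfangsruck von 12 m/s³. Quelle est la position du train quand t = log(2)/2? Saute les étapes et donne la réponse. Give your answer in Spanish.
La posición en t = log(2)/2 es x = 18.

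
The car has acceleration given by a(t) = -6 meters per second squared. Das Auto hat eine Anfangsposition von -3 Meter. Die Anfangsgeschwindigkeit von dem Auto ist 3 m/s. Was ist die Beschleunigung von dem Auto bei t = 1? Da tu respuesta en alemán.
Mit a(t) = -6 und Einsetzen von t = 1, finden wir a = -6.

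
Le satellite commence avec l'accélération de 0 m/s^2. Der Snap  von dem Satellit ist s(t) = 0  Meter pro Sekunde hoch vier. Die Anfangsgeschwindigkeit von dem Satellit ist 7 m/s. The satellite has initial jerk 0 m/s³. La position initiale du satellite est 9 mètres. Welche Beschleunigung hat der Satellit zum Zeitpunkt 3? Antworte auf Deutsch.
Um dies zu lösen, müssen wir 2 Integrale unserer Gleichung für den Snap s(t) = 0 finden. Das Integral von dem Snap ist der Ruck. Mit j(0) = 0 erhalten wir j(t) = 0. Mit ∫j(t)dt und Anwendung von a(0) = 0, finden wir a(t) = 0. Mit a(t) = 0 und Einsetzen von t = 3, finden wir a = 0.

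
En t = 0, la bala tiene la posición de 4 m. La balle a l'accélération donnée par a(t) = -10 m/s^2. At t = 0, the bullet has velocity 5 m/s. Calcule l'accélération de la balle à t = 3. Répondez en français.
En utilisant a(t) = -10 et en substituant t = 3, nous trouvons a = -10.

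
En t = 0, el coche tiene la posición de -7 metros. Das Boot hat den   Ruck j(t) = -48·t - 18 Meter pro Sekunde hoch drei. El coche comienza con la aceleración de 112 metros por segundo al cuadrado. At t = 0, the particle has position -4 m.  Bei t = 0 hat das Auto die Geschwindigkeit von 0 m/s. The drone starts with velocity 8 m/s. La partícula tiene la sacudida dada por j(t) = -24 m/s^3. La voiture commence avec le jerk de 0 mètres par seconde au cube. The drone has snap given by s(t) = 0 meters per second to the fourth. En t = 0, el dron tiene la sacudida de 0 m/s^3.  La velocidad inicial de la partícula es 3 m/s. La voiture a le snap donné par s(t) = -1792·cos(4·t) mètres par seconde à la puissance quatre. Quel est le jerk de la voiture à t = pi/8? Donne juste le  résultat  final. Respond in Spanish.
La sacudida en t = pi/8 es j = -448.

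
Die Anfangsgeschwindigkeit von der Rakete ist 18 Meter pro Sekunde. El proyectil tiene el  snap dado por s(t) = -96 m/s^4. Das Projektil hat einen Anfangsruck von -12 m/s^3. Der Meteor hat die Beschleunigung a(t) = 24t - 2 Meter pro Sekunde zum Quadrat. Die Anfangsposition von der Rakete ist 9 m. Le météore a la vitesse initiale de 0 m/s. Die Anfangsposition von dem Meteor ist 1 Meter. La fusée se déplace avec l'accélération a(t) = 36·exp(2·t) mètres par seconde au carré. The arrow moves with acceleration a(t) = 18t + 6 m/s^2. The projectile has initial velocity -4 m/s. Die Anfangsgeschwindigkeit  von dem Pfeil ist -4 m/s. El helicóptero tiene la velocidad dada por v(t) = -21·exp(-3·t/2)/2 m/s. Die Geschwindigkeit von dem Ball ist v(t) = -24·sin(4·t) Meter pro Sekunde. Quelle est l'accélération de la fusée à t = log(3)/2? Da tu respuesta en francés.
Nous avons l'accélération a(t) = 36·exp(2·t). En substituant t = log(3)/2: a(log(3)/2) = 108.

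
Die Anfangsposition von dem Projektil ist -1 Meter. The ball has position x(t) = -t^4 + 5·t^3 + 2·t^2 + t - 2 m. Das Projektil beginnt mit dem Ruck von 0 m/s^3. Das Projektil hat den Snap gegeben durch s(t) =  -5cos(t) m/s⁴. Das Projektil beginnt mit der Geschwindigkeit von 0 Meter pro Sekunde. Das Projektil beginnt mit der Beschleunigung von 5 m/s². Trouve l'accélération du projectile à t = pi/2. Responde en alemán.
Wir müssen unsere Gleichung für den Snap s(t) = -5·cos(t) 2-mal integrieren. Die Stammfunktion von dem Snap, mit j(0) = 0, ergibt den Ruck: j(t) = -5·sin(t). Durch Integration von dem Ruck und Verwendung der Anfangsbedingung a(0) = 5, erhalten wir a(t) = 5·cos(t). Aus der Gleichung für die Beschleunigung a(t) = 5·cos(t), setzen wir t = pi/2 ein und erhalten a = 0.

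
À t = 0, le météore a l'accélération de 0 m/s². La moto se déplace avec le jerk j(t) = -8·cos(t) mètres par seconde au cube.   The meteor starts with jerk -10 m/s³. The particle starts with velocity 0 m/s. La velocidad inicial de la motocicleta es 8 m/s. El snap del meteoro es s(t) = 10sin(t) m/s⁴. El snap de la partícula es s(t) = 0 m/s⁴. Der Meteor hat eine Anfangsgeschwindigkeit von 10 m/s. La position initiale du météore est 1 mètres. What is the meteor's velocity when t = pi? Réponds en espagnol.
Para resolver esto, necesitamos tomar 3 integrales de nuestra ecuación del snap s(t) = 10·sin(t). Integrando el snap y usando la condición inicial j(0) = -10, obtenemos j(t) = -10·cos(t). Integrando la sacudida y usando la condición inicial a(0) = 0, obtenemos a(t) = -10·sin(t). Integrando la aceleración y usando la condición inicial v(0) = 10, obtenemos v(t) = 10·cos(t). De la ecuación de la velocidad v(t) = 10·cos(t), sustituimos t = pi para obtener v = -10.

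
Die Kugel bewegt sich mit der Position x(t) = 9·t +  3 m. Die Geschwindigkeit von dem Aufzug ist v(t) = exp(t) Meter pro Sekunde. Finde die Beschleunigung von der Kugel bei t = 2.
Um dies zu lösen, müssen wir 2 Ableitungen unserer Gleichung für die Position x(t) = 9·t + 3 nehmen. Die Ableitung von der Position ergibt die Geschwindigkeit: v(t) = 9. Die Ableitung von der Geschwindigkeit ergibt die Beschleunigung: a(t) = 0. Aus der Gleichung für die Beschleunigung a(t) = 0, setzen wir t = 2 ein und erhalten a = 0.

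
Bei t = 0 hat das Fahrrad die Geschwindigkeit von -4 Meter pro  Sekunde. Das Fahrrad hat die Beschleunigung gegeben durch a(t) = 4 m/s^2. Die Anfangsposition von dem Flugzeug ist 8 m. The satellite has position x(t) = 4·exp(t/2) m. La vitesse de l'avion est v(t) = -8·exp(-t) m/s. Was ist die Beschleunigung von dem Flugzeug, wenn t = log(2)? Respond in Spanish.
Para resolver esto, necesitamos tomar 1 derivada de nuestra ecuación de la velocidad v(t) = -8·exp(-t). Derivando la velocidad, obtenemos la aceleración: a(t) = 8·exp(-t). De la ecuación de la aceleración a(t) = 8·exp(-t), sustituimos t = log(2) para obtener a = 4.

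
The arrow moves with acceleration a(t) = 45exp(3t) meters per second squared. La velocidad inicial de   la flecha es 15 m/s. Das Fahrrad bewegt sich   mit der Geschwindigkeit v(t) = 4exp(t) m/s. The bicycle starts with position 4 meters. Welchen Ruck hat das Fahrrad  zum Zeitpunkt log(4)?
Wir müssen unsere Gleichung für die Geschwindigkeit v(t) = 4·exp(t) 2-mal ableiten. Mit d/dt von v(t) finden wir a(t) = 4·exp(t). Die Ableitung von der Beschleunigung ergibt den Ruck: j(t) = 4·exp(t). Wir haben den Ruck j(t) = 4·exp(t). Durch Einsetzen von t = log(4): j(log(4)) = 16.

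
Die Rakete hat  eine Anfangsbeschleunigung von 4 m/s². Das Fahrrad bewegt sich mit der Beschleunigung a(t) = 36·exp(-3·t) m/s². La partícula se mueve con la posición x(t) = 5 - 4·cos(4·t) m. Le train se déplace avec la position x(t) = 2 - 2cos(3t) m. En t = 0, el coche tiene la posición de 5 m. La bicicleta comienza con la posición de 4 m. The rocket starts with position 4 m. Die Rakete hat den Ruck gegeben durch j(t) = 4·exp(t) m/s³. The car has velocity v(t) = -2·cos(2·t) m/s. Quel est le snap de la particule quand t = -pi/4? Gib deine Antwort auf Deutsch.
Ausgehend von der Position x(t) = 5 - 4·cos(4·t), nehmen wir 4 Ableitungen. Durch Ableiten von der Position erhalten wir die Geschwindigkeit: v(t) = 16·sin(4·t). Durch Ableiten von der Geschwindigkeit erhalten wir die Beschleunigung: a(t) = 64·cos(4·t). Die Ableitung von der Beschleunigung ergibt den Ruck: j(t) = -256·sin(4·t). Die Ableitung von dem Ruck ergibt den Snap: s(t) = -1024·cos(4·t). Aus der Gleichung für den Snap s(t) = -1024·cos(4·t), setzen wir t = -pi/4 ein und erhalten s = 1024.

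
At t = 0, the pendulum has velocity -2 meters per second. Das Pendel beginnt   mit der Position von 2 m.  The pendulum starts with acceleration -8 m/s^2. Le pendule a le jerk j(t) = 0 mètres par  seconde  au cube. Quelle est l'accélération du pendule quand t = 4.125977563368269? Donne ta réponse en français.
Nous devons trouver la primitive de notre équation du jerk j(t) = 0 1 fois. La primitive du jerk est l'accélération. En utilisant a(0) = -8, nous obtenons a(t) = -8. Nous avons l'accélération a(t) = -8. En substituant t = 4.125977563368269: a(4.125977563368269) = -8.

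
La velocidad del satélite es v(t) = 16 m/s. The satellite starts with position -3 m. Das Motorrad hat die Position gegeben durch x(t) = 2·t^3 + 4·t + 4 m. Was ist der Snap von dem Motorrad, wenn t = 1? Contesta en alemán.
Um dies zu lösen, müssen wir 4 Ableitungen unserer Gleichung für die Position x(t) = 2·t^3 + 4·t + 4 nehmen. Durch Ableiten von der Position erhalten wir die Geschwindigkeit: v(t) = 6·t^2 + 4. Mit d/dt von v(t) finden wir a(t) = 12·t. Durch Ableiten von der Beschleunigung erhalten wir den Ruck: j(t) = 12. Die Ableitung von dem Ruck ergibt den Snap: s(t) = 0. Wir haben den Snap s(t) = 0. Durch Einsetzen von t = 1: s(1) = 0.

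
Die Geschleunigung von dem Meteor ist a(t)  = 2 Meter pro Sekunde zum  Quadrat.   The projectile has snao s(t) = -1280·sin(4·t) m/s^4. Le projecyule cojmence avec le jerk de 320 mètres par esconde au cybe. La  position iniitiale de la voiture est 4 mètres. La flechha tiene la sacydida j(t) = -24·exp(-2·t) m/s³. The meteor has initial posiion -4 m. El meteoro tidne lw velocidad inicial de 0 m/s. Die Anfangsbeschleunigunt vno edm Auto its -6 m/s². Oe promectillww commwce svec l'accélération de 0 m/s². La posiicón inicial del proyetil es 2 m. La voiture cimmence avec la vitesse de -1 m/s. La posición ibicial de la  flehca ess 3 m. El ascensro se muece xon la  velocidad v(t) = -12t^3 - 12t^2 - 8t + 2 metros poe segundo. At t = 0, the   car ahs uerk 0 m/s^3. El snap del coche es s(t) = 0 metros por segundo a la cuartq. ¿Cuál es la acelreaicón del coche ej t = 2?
Debemos encontrar la antiderivada de nuestra ecuación del snap s(t) = 0 2 veces. Integrando el snap y usando la condición inicial j(0) = 0, obtenemos j(t) = 0. La antiderivada de la sacudida es la aceleración. Usando a(0) = -6, obtenemos a(t) = -6. De la ecuación de la aceleración a(t) = -6, sustituimos t = 2 para obtener a = -6.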